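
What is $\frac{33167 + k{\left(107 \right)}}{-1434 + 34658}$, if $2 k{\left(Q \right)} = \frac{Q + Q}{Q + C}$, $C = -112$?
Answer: $\frac{20716}{20765} \approx 0.99764$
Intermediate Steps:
$k{\left(Q \right)} = \frac{Q}{-112 + Q}$ ($k{\left(Q \right)} = \frac{\left(Q + Q\right) \frac{1}{Q - 112}}{2} = \frac{2 Q \frac{1}{-112 + Q}}{2} = \frac{Q}{-112 + Q}$)
$\frac{33167 + k{\left(107 \right)}}{-1434 + 34658} = \frac{33167 + \frac{107}{-112 + 107}}{-1434 + 34658} = \frac{33167 + \frac{107}{-5}}{33224} = \left(33167 + 107 \left(- \frac{1}{5}\right)\right) \frac{1}{33224} = \left(33167 - \frac{107}{5}\right) \frac{1}{33224} = \frac{165728}{5} \cdot \frac{1}{33224} = \frac{20716}{20765}$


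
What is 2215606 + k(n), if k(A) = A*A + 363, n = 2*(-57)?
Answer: 2228965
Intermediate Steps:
n = -114
k(A) = 363 + A² (k(A) = A² + 363 = 363 + A²)
2215606 + k(n) = 2215606 + (363 + (-114)²) = 2215606 + (363 + 12996) = 2215606 + 13359 = 2228965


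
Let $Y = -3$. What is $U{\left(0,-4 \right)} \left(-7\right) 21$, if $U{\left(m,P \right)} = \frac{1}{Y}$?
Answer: $49$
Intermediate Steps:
$U{\left(m,P \right)} = - \frac{1}{3}$ ($U{\left(m,P \right)} = \frac{1}{-3} = - \frac{1}{3}$)
$U{\left(0,-4 \right)} \left(-7\right) 21 = \left(- \frac{1}{3}\right) \left(-7\right) 21 = \frac{7}{3} \cdot 21 = 49$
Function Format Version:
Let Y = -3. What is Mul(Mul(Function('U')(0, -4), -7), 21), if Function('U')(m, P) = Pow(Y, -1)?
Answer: 49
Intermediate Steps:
Function('U')(m, P) = Rational(-1, 3) (Function('U')(m, P) = Pow(-3, -1) = Rational(-1, 3))
Mul(Mul(Function('U')(0, -4), -7), 21) = Mul(Mul(Rational(-1, 3), -7), 21) = Mul(Rational(7, 3), 21) = 49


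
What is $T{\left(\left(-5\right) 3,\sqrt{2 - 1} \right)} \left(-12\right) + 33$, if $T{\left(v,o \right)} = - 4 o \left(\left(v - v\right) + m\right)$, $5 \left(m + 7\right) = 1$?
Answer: $- \frac{1467}{5} \approx -293.4$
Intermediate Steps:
$m = - \frac{34}{5}$ ($m = -7 + \frac{1}{5} \cdot 1 = -7 + \frac{1}{5} = - \frac{34}{5} \approx -6.8$)
$T{\left(v,o \right)} = \frac{136 o}{5}$ ($T{\left(v,o \right)} = - 4 o \left(\left(v - v\right) - \frac{34}{5}\right) = - 4 o \left(0 - \frac{34}{5}\right) = - 4 o \left(- \frac{34}{5}\right) = \frac{136 o}{5}$)
$T{\left(\left(-5\right) 3,\sqrt{2 - 1} \right)} \left(-12\right) + 33 = \frac{136 \sqrt{2 - 1}}{5} \left(-12\right) + 33 = \frac{136 \sqrt{1}}{5} \left(-12\right) + 33 = \frac{136}{5} \cdot 1 \left(-12\right) + 33 = \frac{136}{5} \left(-12\right) + 33 = - \frac{1632}{5} + 33 = - \frac{1467}{5}$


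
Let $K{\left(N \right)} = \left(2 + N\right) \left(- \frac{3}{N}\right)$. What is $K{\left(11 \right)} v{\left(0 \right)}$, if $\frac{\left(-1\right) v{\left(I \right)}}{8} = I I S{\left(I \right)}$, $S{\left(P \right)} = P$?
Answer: $0$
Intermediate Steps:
$K{\left(N \right)} = - \frac{3 \left(2 + N\right)}{N}$
$v{\left(I \right)} = - 8 I^{3}$ ($v{\left(I \right)} = - 8 I I I = - 8 I^{2} I = - 8 I^{3}$)
$K{\left(11 \right)} v{\left(0 \right)} = \left(-3 - \frac{6}{11}\right) \left(- 8 \cdot 0^{3}\right) = \left(-3 - \frac{6}{11}\right) \left(\left(-8\right) 0\right) = \left(-3 - \frac{6}{11}\right) 0 = \left(- \frac{39}{11}\right) 0 = 0$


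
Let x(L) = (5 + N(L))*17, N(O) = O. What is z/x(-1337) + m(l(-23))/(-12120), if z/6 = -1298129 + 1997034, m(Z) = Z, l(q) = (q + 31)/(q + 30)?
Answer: -2470630433/13341090 ≈ -185.19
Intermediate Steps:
l(q) = (31 + q)/(30 + q)
x(L) = 85 + 17*L (x(L) = (5 + L)*17 = 85 + 17*L)
z = 4193430 (z = 6*(-1298129 + 1997034) = 6*698905 = 4193430)
z/x(-1337) + m(l(-23))/(-12120) = 4193430/(85 + 17*(-1337)) + ((31 - 23)/(30 - 23))/(-12120) = 4193430/(85 - 22729) + (8/7)*(-1/12120) = 4193430/(-22644) + ((1/7)*8)*(-1/12120) = 4193430*(-1/22644) + (8/7)*(-1/12120) = -698905/3774 - 1/10605 = -2470630433/13341090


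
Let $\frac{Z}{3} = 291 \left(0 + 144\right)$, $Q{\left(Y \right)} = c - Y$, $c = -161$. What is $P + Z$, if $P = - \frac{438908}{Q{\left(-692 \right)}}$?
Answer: $\frac{66314164}{531} \approx 1.2489 \cdot 10^{5}$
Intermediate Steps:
$Q{\left(Y \right)} = -161 - Y$
$Z = 125712$ ($Z = 3 \cdot 291 \left(0 + 144\right) = 3 \cdot 291 \cdot 144 = 3 \cdot 41904 = 125712$)
$P = - \frac{438908}{531}$ ($P = - \frac{438908}{-161 - -692} = - \frac{438908}{-161 + 692} = - \frac{438908}{531} \approx -826.57$)
$P + Z = - \frac{438908}{531} + 125712 = \frac{66314164}{531}$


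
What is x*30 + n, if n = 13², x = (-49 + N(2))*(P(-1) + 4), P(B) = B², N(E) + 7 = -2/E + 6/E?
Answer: -7931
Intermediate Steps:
N(E) = -7 + 4/E (N(E) = -7 + (-2/E + 6/E) = -7 + 4/E)
x = -270 (x = (-49 + (-7 + 4/2))*((-1)² + 4) = (-49 + (-7 + 4*(½)))*(1 + 4) = (-49 + (-7 + 2))*5 = (-49 - 5)*5 = -54*5 = -270)
n = 169
x*30 + n = -270*30 + 169 = -8100 + 169 = -7931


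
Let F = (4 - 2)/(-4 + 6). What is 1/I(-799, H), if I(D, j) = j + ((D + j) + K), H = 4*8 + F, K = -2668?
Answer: -1/3401 ≈ -0.00029403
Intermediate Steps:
F = 1 (F = 2/2 = 2*(1/2) = 1)
H = 33 (H = 4*8 + 1 = 32 + 1 = 33)
I(D, j) = -2668 + D + 2*j (I(D, j) = j + ((D + j) - 2668) = j + (-2668 + D + j) = -2668 + D + 2*j)
1/I(-799, H) = 1/(-2668 - 799 + 2*33) = 1/(-2668 - 799 + 66) = 1/(-3401) = -1/3401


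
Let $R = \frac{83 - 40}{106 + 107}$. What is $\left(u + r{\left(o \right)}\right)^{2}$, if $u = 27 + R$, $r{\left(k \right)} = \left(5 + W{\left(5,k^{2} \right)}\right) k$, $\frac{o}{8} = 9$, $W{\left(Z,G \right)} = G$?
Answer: $\frac{6333660488152804}{45369} \approx 1.396 \cdot 10^{11}$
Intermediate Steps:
$o = 72$ ($o = 8 \cdot 9 = 72$)
$R = \frac{43}{213} \approx 0.20188$
$r{\left(k \right)} = k \left(5 + k^{2}\right)$ ($r{\left(k \right)} = \left(5 + k^{2}\right) k = k \left(5 + k^{2}\right)$)
$u = \frac{5794}{213}$ ($u = 27 + \frac{43}{213} = \frac{5794}{213} \approx 27.202$)
$\left(u + r{\left(o \right)}\right)^{2} = \left(\frac{5794}{213} + 72 \left(5 + 72^{2}\right)\right)^{2} = \left(\frac{5794}{213} + 72 \left(5 + 5184\right)\right)^{2} = \left(\frac{5794}{213} + 72 \cdot 5189\right)^{2} = \left(\frac{5794}{213} + 373608\right)^{2} = \left(\frac{79584298}{213}\right)^{2} = \frac{6333660488152804}{45369}$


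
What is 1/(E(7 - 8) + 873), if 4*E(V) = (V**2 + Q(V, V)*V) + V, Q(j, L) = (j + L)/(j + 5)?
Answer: 8/6985 ≈ 0.0011453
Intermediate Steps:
Q(j, L) = (L + j)/(5 + j)
E(V) = V/4 + V**2/4 + V**2/(2*(5 + V)) (E(V) = ((V**2 + ((V + V)/(5 + V))*V) + V)/4 = ((V**2 + ((2*V)/(5 + V))*V) + V)/4 = ((V**2 + (2*V/(5 + V))*V) + V)/4 = ((V**2 + 2*V**2/(5 + V)) + V)/4 = (V + V**2 + 2*V**2/(5 + V))/4 = V/4 + V**2/4 + V**2/(2*(5 + V)))
1/(E(7 - 8) + 873) = 1/((7 - 8)*(5 + (7 - 8)**2 + 8*(7 - 8))/(4*(5 + (7 - 8))) + 873) = 1/((1/4)*(-1)*(5 + (-1)**2 + 8*(-1))/(5 - 1) + 873) = 1/((1/4)*(-1)*(5 + 1 - 8)/4 + 873) = 1/((1/4)*(-1)*(1/4)*(-2) + 873) = 1/(1/8 + 873) = 1/(6985/8) = 8/6985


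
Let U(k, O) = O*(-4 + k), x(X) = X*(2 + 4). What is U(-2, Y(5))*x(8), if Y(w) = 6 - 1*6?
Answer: 0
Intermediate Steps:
Y(w) = 0 (Y(w) = 6 - 6 = 0)
x(X) = 6*X (x(X) = X*6 = 6*X)
U(-2, Y(5))*x(8) = (0*(-4 - 2))*(6*8) = (0*(-6))*48 = 0*48 = 0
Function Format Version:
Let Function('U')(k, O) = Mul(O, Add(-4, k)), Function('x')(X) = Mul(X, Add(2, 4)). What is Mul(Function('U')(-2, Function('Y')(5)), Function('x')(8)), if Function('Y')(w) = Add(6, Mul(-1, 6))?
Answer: 0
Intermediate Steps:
Function('Y')(w) = 0 (Function('Y')(w) = Add(6, -6) = 0)
Function('x')(X) = Mul(6, X) (Function('x')(X) = Mul(X, 6) = Mul(6, X))
Mul(Function('U')(-2, Function('Y')(5)), Function('x')(8)) = Mul(Mul(0, Add(-4, -2)), Mul(6, 8)) = Mul(Mul(0, -6), 48) = Mul(0, 48) = 0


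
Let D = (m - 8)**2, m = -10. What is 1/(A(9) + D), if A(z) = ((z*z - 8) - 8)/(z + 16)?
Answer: 5/1633 ≈ 0.0030618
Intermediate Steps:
A(z) = (-16 + z**2)/(16 + z) (A(z) = ((z**2 - 8) - 8)/(16 + z) = ((-8 + z**2) - 8)/(16 + z) = (-16 + z**2)/(16 + z))
D = 324 (D = (-10 - 8)**2 = (-18)**2 = 324)
1/(A(9) + D) = 1/((-16 + 9**2)/(16 + 9) + 324) = 1/((-16 + 81)/25 + 324) = 1/((1/25)*65 + 324) = 1/(13/5 + 324) = 1/(1633/5) = 5/1633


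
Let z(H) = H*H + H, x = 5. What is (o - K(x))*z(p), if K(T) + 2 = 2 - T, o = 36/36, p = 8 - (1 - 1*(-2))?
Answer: 180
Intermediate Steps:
p = 5 (p = 8 - (1 + 2) = 8 - 1*3 = 8 - 3 = 5)
o = 1 (o = 36*(1/36) = 1)
z(H) = H + H² (z(H) = H² + H = H + H²)
K(T) = -T (K(T) = -2 + (2 - T) = -T)
(o - K(x))*z(p) = (1 - (-1)*5)*(5*(1 + 5)) = (1 - 1*(-5))*(5*6) = (1 + 5)*30 = 6*30 = 180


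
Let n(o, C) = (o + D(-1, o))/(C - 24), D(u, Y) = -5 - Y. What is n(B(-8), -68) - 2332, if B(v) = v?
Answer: -214539/92 ≈ -2331.9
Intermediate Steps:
n(o, C) = -5/(-24 + C) (n(o, C) = (o + (-5 - o))/(C - 24) = -5/(-24 + C))
n(B(-8), -68) - 2332 = -5/(-24 - 68) - 2332 = -5/(-92) - 2332 = -5*(-1/92) - 2332 = 5/92 - 2332 = -214539/92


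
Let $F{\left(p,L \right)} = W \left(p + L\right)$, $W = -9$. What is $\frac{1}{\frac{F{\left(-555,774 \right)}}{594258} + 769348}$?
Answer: $\frac{198086}{152397067271} \approx 1.2998 \cdot 10^{-6}$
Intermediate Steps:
$F{\left(p,L \right)} = - 9 L - 9 p$ ($F{\left(p,L \right)} = - 9 \left(p + L\right) = - 9 \left(L + p\right) = - 9 L - 9 p$)
$\frac{1}{\frac{F{\left(-555,774 \right)}}{594258} + 769348} = \frac{1}{\frac{\left(-9\right) 774 - -4995}{594258} + 769348} = \frac{1}{\left(-6966 + 4995\right) \frac{1}{594258} + 769348} = \frac{1}{\left(-1971\right) \frac{1}{594258} + 769348} = \frac{1}{- \frac{657}{198086} + 769348} = \frac{1}{\frac{152397067271}{198086}} = \frac{198086}{152397067271}$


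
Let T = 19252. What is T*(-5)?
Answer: -96260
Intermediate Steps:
T*(-5) = 19252*(-5) = -96260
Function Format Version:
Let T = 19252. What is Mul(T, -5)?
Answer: -96260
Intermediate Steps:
Mul(T, -5) = Mul(19252, -5) = -96260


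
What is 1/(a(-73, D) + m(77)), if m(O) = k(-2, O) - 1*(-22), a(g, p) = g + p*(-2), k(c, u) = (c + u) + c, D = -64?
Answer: 1/150 ≈ 0.0066667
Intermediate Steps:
k(c, u) = u + 2*c
a(g, p) = g - 2*p
m(O) = 18 + O (m(O) = (O + 2*(-2)) - 1*(-22) = (O - 4) + 22 = (-4 + O) + 22 = 18 + O)
1/(a(-73, D) + m(77)) = 1/((-73 - 2*(-64)) + (18 + 77)) = 1/((-73 + 128) + 95) = 1/(55 + 95) = 1/150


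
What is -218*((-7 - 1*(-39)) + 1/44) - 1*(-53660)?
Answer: 1026939/22 ≈ 46679.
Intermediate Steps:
-218*((-7 - 1*(-39)) + 1/44) - 1*(-53660) = -218*((-7 + 39) + 1/44) + 53660 = -218*(32 + 1/44) + 53660 = -218*1409/44 + 53660 = -153581/22 + 53660 = 1026939/22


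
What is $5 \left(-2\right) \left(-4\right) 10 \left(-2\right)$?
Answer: $-800$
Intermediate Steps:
$5 \left(-2\right) \left(-4\right) 10 \left(-2\right) = \left(-10\right) \left(-4\right) 10 \left(-2\right) = 40 \cdot 10 \left(-2\right) = 400 \left(-2\right) = -800$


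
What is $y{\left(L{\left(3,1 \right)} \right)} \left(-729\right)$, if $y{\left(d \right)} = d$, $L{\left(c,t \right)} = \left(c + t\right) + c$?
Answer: $-5103$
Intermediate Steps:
$L{\left(c,t \right)} = t + 2 c$
$y{\left(L{\left(3,1 \right)} \right)} \left(-729\right) = \left(1 + 2 \cdot 3\right) \left(-729\right) = \left(1 + 6\right) \left(-729\right) = 7 \left(-729\right) = -5103$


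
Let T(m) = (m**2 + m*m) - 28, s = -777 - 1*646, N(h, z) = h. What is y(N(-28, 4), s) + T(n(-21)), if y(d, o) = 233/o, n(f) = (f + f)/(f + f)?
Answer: -37231/1423 ≈ -26.164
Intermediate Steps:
n(f) = 1 (n(f) = (2*f)/((2*f)) = (2*f)*(1/(2*f)) = 1)
s = -1423 (s = -777 - 646 = -1423)
T(m) = -28 + 2*m**2 (T(m) = (m**2 + m**2) - 28 = 2*m**2 - 28 = -28 + 2*m**2)
y(N(-28, 4), s) + T(n(-21)) = 233/(-1423) + (-28 + 2*1**2) = 233*(-1/1423) + (-28 + 2*1) = -233/1423 + (-28 + 2) = -233/1423 - 26 = -37231/1423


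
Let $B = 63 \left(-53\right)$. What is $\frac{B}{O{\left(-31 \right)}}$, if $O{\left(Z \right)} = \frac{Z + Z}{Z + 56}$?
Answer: $\frac{83475}{62} \approx 1346.4$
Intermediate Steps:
$O{\left(Z \right)} = \frac{2 Z}{56 + Z}$
$B = -3339$
$\frac{B}{O{\left(-31 \right)}} = - \frac{3339}{2 \left(-31\right) \frac{1}{56 - 31}} = - \frac{3339}{2 \left(-31\right) \frac{1}{25}} = - \frac{3339}{- \frac{62}{25}} = \left(-3339\right) \left(- \frac{25}{62}\right) = \frac{83475}{62}$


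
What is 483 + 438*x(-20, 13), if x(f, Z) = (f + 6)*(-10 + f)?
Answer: 184443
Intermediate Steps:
x(f, Z) = (-10 + f)*(6 + f) (x(f, Z) = (6 + f)*(-10 + f) = (-10 + f)*(6 + f))
483 + 438*x(-20, 13) = 483 + 438*(-60 + (-20)**2 - 4*(-20)) = 483 + 438*(-60 + 400 + 80) = 483 + 438*420 = 483 + 183960 = 184443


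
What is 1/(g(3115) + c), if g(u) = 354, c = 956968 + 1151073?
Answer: 1/2108395 ≈ 4.7429e-7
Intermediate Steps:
c = 2108041
1/(g(3115) + c) = 1/(354 + 2108041) = 1/2108395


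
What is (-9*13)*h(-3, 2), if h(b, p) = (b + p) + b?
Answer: 468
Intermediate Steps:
h(b, p) = p + 2*b
(-9*13)*h(-3, 2) = (-9*13)*(2 + 2*(-3)) = -117*(2 - 6) = -117*(-4) = 468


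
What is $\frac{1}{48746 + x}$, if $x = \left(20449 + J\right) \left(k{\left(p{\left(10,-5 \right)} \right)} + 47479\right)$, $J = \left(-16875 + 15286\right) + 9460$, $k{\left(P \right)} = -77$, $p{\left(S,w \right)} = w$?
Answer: $\frac{1}{1342473386} \approx 7.4489 \cdot 10^{-10}$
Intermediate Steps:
$J = 7871$ ($J = -1589 + 9460 = 7871$)
$x = 1342424640$ ($x = \left(20449 + 7871\right) \left(-77 + 47479\right) = 28320 \cdot 47402 = 1342424640$)
$\frac{1}{48746 + x} = \frac{1}{48746 + 1342424640} = \frac{1}{1342473386}$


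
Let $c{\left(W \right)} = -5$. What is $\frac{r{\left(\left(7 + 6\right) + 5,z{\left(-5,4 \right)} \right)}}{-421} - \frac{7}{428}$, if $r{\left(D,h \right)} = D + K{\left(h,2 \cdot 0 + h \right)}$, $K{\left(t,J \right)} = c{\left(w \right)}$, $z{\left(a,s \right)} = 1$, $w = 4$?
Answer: $- \frac{8511}{180188} \approx -0.047234$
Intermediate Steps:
$K{\left(t,J \right)} = -5$
$r{\left(D,h \right)} = -5 + D$ ($r{\left(D,h \right)} = D - 5 = -5 + D$)
$\frac{r{\left(\left(7 + 6\right) + 5,z{\left(-5,4 \right)} \right)}}{-421} - \frac{7}{428} = \frac{-5 + \left(\left(7 + 6\right) + 5\right)}{-421} - \frac{7}{428} = \left(-5 + \left(13 + 5\right)\right) \left(- \frac{1}{421}\right) - \frac{7}{428} = \left(-5 + 18\right) \left(- \frac{1}{421}\right) - \frac{7}{428} = 13 \left(- \frac{1}{421}\right) - \frac{7}{428} = - \frac{13}{421} - \frac{7}{428} = - \frac{8511}{180188}$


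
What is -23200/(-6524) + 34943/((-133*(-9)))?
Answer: 9133519/278901 ≈ 32.748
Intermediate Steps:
-23200/(-6524) + 34943/((-133*(-9))) = -23200*(-1/6524) + 34943/1197 = 5800/1631 + 34943*(1/1197) = 5800/1631 + 34943/1197 = 9133519/278901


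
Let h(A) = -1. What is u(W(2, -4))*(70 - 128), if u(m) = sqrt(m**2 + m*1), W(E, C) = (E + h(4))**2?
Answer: -58*sqrt(2) ≈ -82.024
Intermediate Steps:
W(E, C) = (-1 + E)**2 (W(E, C) = (E - 1)**2 = (-1 + E)**2)
u(m) = sqrt(m + m**2) (u(m) = sqrt(m**2 + m) = sqrt(m + m**2))
u(W(2, -4))*(70 - 128) = sqrt((-1 + 2)**2*(1 + (-1 + 2)**2))*(70 - 128) = sqrt(1**2*(1 + 1**2))*(-58) = sqrt(1*(1 + 1))*(-58) = sqrt(1*2)*(-58) = sqrt(2)*(-58) = -58*sqrt(2)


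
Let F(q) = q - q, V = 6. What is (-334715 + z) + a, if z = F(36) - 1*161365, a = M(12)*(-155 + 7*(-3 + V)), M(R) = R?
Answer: -497688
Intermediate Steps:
F(q) = 0
a = -1608 (a = 12*(-155 + 7*(-3 + 6)) = 12*(-155 + 7*3) = 12*(-155 + 21) = 12*(-134) = -1608)
z = -161365 (z = 0 - 1*161365 = 0 - 161365 = -161365)
(-334715 + z) + a = (-334715 - 161365) - 1608 = -496080 - 1608 = -497688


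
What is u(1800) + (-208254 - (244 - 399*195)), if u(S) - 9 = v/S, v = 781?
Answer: -235230419/1800 ≈ -1.3068e+5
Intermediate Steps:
u(S) = 9 + 781/S
u(1800) + (-208254 - (244 - 399*195)) = (9 + 781/1800) + (-208254 - (244 - 399*195)) = (9 + 781*(1/1800)) + (-208254 - (244 - 77805)) = (9 + 781/1800) + (-208254 - 1*(-77561)) = 16981/1800 + (-208254 + 77561) = 16981/1800 - 130693 = -235230419/1800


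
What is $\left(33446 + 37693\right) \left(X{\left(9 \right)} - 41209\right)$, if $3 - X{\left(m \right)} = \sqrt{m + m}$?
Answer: $-2931353634 - 213417 \sqrt{2} \approx -2.9317 \cdot 10^{9}$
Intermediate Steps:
$X{\left(m \right)} = 3 - \sqrt{2} \sqrt{m}$ ($X{\left(m \right)} = 3 - \sqrt{m + m} = 3 - \sqrt{2 m} = 3 - \sqrt{2} \sqrt{m}$)
$\left(33446 + 37693\right) \left(X{\left(9 \right)} - 41209\right) = \left(33446 + 37693\right) \left(\left(3 - \sqrt{2} \sqrt{9}\right) - 41209\right) = 71139 \left(\left(3 - \sqrt{2} \cdot 3\right) - 41209\right) = 71139 \left(\left(3 - 3 \sqrt{2}\right) - 41209\right) = 71139 \left(-41206 - 3 \sqrt{2}\right) = -2931353634 - 213417 \sqrt{2}$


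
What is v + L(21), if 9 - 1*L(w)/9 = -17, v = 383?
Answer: 617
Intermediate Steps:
L(w) = 234 (L(w) = 81 - 9*(-17) = 81 + 153 = 234)
v + L(21) = 383 + 234 = 617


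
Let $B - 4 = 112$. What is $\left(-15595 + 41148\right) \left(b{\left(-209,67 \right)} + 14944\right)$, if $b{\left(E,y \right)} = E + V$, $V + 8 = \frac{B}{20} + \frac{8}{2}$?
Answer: $\frac{1882847252}{5} \approx 3.7657 \cdot 10^{8}$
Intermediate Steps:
$B = 116$ ($B = 4 + 112 = 116$)
$V = \frac{9}{5}$ ($V = -8 + \left(\frac{116}{20} + \frac{8}{2}\right) = -8 + \left(116 \cdot \frac{1}{20} + 8 \cdot \frac{1}{2}\right) = -8 + \left(\frac{29}{5} + 4\right) = -8 + \frac{49}{5} = \frac{9}{5} \approx 1.8$)
$b{\left(E,y \right)} = \frac{9}{5} + E$ ($b{\left(E,y \right)} = E + \frac{9}{5} = \frac{9}{5} + E$)
$\left(-15595 + 41148\right) \left(b{\left(-209,67 \right)} + 14944\right) = \left(-15595 + 41148\right) \left(\left(\frac{9}{5} - 209\right) + 14944\right) = 25553 \left(- \frac{1036}{5} + 14944\right) = 25553 \cdot \frac{73684}{5} = \frac{1882847252}{5}$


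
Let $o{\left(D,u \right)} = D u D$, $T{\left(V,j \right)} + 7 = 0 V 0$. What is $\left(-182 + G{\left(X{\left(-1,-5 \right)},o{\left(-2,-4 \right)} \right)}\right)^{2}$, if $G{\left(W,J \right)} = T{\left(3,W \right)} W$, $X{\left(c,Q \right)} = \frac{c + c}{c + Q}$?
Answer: $\frac{305809}{9} \approx 33979.0$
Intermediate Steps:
$T{\left(V,j \right)} = -7$ ($T{\left(V,j \right)} = -7 + 0 V 0 = -7 + 0 \cdot 0 = -7 + 0 = -7$)
$o{\left(D,u \right)} = u D^{2}$
$X{\left(c,Q \right)} = \frac{2 c}{Q + c}$
$G{\left(W,J \right)} = - 7 W$
$\left(-182 + G{\left(X{\left(-1,-5 \right)},o{\left(-2,-4 \right)} \right)}\right)^{2} = \left(-182 - 7 \cdot 2 \left(-1\right) \frac{1}{-5 - 1}\right)^{2} = \left(-182 - 7 \cdot 2 \left(-1\right) \frac{1}{-6}\right)^{2} = \left(-182 - 7 \cdot 2 \left(-1\right) \left(- \frac{1}{6}\right)\right)^{2} = \left(-182 - \frac{7}{3}\right)^{2} = \left(- \frac{553}{3}\right)^{2} = \frac{305809}{9}$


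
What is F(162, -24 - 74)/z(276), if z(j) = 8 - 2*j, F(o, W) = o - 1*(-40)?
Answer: -101/272 ≈ -0.37132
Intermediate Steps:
F(o, W) = 40 + o (F(o, W) = o + 40 = 40 + o)
F(162, -24 - 74)/z(276) = (40 + 162)/(8 - 2*276) = 202/(8 - 552) = 202/(-544) = 202*(-1/544) = -101/272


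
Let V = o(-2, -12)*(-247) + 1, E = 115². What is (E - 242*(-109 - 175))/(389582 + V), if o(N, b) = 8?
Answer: 81953/387607 ≈ 0.21143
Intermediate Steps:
E = 13225
V = -1975 (V = 8*(-247) + 1 = -1976 + 1 = -1975)
(E - 242*(-109 - 175))/(389582 + V) = (13225 - 242*(-109 - 175))/(389582 - 1975) = (13225 - 242*(-284))/387607 = (13225 + 68728)*(1/387607) = 81953*(1/387607) = 81953/387607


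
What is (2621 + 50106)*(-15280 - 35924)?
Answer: -2699833308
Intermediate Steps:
(2621 + 50106)*(-15280 - 35924) = 52727*(-51204) = -2699833308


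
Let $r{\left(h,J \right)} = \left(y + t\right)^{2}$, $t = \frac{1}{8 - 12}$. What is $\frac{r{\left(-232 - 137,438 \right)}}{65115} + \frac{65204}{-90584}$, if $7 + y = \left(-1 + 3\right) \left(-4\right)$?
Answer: $- \frac{8449384037}{11796754320} \approx -0.71625$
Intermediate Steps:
$t = - \frac{1}{4}$ ($t = \frac{1}{-4} = - \frac{1}{4} \approx -0.25$)
$y = -15$ ($y = -7 + \left(-1 + 3\right) \left(-4\right) = -7 + 2 \left(-4\right) = -7 - 8 = -15$)
$r{\left(h,J \right)} = \frac{3721}{16}$ ($r{\left(h,J \right)} = \left(-15 - \frac{1}{4}\right)^{2} = \left(- \frac{61}{4}\right)^{2} = \frac{3721}{16}$)
$\frac{r{\left(-232 - 137,438 \right)}}{65115} + \frac{65204}{-90584} = \frac{3721}{16 \cdot 65115} + \frac{65204}{-90584} = \frac{3721}{16} \cdot \frac{1}{65115} + 65204 \left(- \frac{1}{90584}\right) = \frac{3721}{1041840} - \frac{16301}{22646} = - \frac{8449384037}{11796754320}$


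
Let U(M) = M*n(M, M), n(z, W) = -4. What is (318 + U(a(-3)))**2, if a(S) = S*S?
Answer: 79524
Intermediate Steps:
a(S) = S**2
U(M) = -4*M (U(M) = M*(-4) = -4*M)
(318 + U(a(-3)))**2 = (318 - 4*(-3)**2)**2 = (318 - 4*9)**2 = (318 - 36)**2 = 282**2 = 79524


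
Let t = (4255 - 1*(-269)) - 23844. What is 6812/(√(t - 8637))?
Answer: -6812*I*√27957/27957 ≈ -40.741*I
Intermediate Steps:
t = -19320 (t = (4255 + 269) - 23844 = 4524 - 23844 = -19320)
6812/(√(t - 8637)) = 6812/(√(-19320 - 8637)) = 6812/(√(-27957)) = 6812/((I*√27957)) = 6812*(-I*√27957/27957) = -6812*I*√27957/27957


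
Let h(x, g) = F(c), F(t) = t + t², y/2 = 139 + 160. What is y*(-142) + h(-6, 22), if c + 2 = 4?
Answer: -84910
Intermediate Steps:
y = 598 (y = 2*(139 + 160) = 2*299 = 598)
c = 2 (c = -2 + 4 = 2)
h(x, g) = 6 (h(x, g) = 2*(1 + 2) = 2*3 = 6)
y*(-142) + h(-6, 22) = 598*(-142) + 6 = -84916 + 6 = -84910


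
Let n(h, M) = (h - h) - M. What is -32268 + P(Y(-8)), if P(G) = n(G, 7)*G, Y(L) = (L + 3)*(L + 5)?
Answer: -32373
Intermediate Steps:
n(h, M) = -M (n(h, M) = 0 - M = -M)
Y(L) = (3 + L)*(5 + L)
P(G) = -7*G (P(G) = (-1*7)*G = -7*G)
-32268 + P(Y(-8)) = -32268 - 7*(15 + (-8)² + 8*(-8)) = -32268 - 7*(15 + 64 - 64) = -32268 - 7*15 = -32268 - 105 = -32373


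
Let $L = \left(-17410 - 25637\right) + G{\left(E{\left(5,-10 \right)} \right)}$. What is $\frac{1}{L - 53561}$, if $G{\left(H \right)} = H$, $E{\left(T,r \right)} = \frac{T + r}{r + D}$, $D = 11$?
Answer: $- \frac{1}{96613} \approx -1.0351 \cdot 10^{-5}$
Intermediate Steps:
$E{\left(T,r \right)} = \frac{T + r}{11 + r}$ ($E{\left(T,r \right)} = \frac{T + r}{r + 11} = \frac{T + r}{11 + r}$)
$L = -43052$ ($L = \left(-17410 - 25637\right) + \frac{5 - 10}{11 - 10} = -43047 + 1^{-1} \left(-5\right) = -43047 + 1 \left(-5\right) = -43047 - 5 = -43052$)
$\frac{1}{L - 53561} = \frac{1}{-43052 - 53561} = \frac{1}{-96613} = - \frac{1}{96613}$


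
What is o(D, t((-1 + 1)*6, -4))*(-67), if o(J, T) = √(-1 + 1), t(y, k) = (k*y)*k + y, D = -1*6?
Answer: 0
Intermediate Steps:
D = -6
t(y, k) = y + y*k² (t(y, k) = y*k² + y = y + y*k²)
o(J, T) = 0 (o(J, T) = √0 = 0)
o(D, t((-1 + 1)*6, -4))*(-67) = 0*(-67) = 0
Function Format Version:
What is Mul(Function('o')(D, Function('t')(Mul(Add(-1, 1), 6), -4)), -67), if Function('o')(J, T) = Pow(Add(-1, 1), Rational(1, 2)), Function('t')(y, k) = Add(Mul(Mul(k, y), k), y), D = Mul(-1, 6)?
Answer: 0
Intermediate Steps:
D = -6
Function('t')(y, k) = Add(y, Mul(y, Pow(k, 2))) (Function('t')(y, k) = Add(Mul(y, Pow(k, 2)), y) = Add(y, Mul(y, Pow(k, 2))))
Function('o')(J, T) = 0 (Function('o')(J, T) = Pow(0, Rational(1, 2)) = 0)
Mul(Function('o')(D, Function('t')(Mul(Add(-1, 1), 6), -4)), -67) = Mul(0, -67) = 0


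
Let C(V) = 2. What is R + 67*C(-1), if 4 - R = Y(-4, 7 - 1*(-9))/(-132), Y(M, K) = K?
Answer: 4558/33 ≈ 138.12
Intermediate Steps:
R = 136/33 (R = 4 - (7 - 1*(-9))/(-132) = 4 - (7 + 9)*(-1)/132 = 4 - 16*(-1)/132 = 4 - 1*(-4/33) = 4 + 4/33 = 136/33 ≈ 4.1212)
R + 67*C(-1) = 136/33 + 67*2 = 136/33 + 134 = 4558/33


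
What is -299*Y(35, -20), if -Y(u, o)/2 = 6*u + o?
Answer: 113620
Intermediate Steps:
Y(u, o) = -12*u - 2*o (Y(u, o) = -2*(6*u + o) = -2*(o + 6*u) = -12*u - 2*o)
-299*Y(35, -20) = -299*(-12*35 - 2*(-20)) = -299*(-420 + 40) = -299*(-380) = 113620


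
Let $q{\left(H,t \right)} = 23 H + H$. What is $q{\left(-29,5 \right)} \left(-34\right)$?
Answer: $23664$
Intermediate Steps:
$q{\left(H,t \right)} = 24 H$
$q{\left(-29,5 \right)} \left(-34\right) = 24 \left(-29\right) \left(-34\right) = \left(-696\right) \left(-34\right) = 23664$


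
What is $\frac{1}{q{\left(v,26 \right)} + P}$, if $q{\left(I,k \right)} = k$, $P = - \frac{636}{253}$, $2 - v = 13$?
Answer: $\frac{253}{5942} \approx 0.042578$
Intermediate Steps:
$v = -11$ ($v = 2 - 13 = -11$)
$P = - \frac{636}{253}$ ($P = \left(-636\right) \frac{1}{253} = - \frac{636}{253} \approx -2.5138$)
$\frac{1}{q{\left(v,26 \right)} + P} = \frac{1}{26 - \frac{636}{253}} = \frac{1}{\frac{5942}{253}} = \frac{253}{5942}$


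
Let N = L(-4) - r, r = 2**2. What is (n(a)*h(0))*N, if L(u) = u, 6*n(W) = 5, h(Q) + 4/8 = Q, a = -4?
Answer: 10/3 ≈ 3.3333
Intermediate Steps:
h(Q) = -1/2 + Q
r = 4
n(W) = 5/6 (n(W) = (1/6)*5 = 5/6)
N = -8 (N = -4 - 1*4 = -4 - 4 = -8)
(n(a)*h(0))*N = (5*(-1/2 + 0)/6)*(-8) = ((5/6)*(-1/2))*(-8) = -5/12*(-8) = 10/3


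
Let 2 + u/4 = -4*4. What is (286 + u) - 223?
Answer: -9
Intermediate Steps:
u = -72 (u = -8 + 4*(-4*4) = -8 + 4*(-16) = -8 - 64 = -72)
(286 + u) - 223 = (286 - 72) - 223 = 214 - 223 = -9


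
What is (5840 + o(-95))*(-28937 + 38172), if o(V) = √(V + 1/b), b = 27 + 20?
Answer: 53932400 + 110820*I*√1457/47 ≈ 5.3932e+7 + 90002.0*I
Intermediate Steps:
b = 47
o(V) = √(1/47 + V) (o(V) = √(V + 1/47) = √(1/47 + V))
(5840 + o(-95))*(-28937 + 38172) = (5840 + √(47 + 2209*(-95))/47)*(-28937 + 38172) = (5840 + √(47 - 209855)/47)*9235 = (5840 + √(-209808)/47)*9235 = (5840 + (12*I*√1457)/47)*9235 = (5840 + 12*I*√1457/47)*9235 = 53932400 + 110820*I*√1457/47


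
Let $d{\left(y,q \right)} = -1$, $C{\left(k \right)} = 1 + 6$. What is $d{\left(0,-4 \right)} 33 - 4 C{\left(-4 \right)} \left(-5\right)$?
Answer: $-4620$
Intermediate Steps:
$C{\left(k \right)} = 7$
$d{\left(0,-4 \right)} 33 - 4 C{\left(-4 \right)} \left(-5\right) = \left(-1\right) 33 \left(-4\right) 7 \left(-5\right) = - 33 \left(\left(-28\right) \left(-5\right)\right) = \left(-33\right) 140 = -4620$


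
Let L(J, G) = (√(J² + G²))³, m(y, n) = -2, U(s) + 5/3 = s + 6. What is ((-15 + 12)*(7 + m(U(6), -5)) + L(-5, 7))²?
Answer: 405449 - 2220*√74 ≈ 3.8635e+5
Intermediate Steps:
U(s) = 13/3 + s (U(s) = -5/3 + (s + 6) = -5/3 + (6 + s) = 13/3 + s)
L(J, G) = (G² + J²)^(3/2) (L(J, G) = (√(G² + J²))³ = (G² + J²)^(3/2))
((-15 + 12)*(7 + m(U(6), -5)) + L(-5, 7))² = ((-15 + 12)*(7 - 2) + (7² + (-5)²)^(3/2))² = (-3*5 + (49 + 25)^(3/2))² = (-15 + 74^(3/2))² = (-15 + 74*√74)²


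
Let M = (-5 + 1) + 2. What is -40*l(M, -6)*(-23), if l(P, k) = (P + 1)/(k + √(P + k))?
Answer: 1380/11 + 460*I*√2/11 ≈ 125.45 + 59.14*I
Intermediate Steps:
M = -2 (M = -4 + 2 = -2)
l(P, k) = (1 + P)/(k + √(P + k))
-40*l(M, -6)*(-23) = -40*(1 - 2)/(-6 + √(-2 - 6))*(-23) = -40*(-1)/(-6 + √(-8))*(-23) = -40*(-1)/(-6 + 2*I*√2)*(-23) = -(-40)/(-6 + 2*I*√2)*(-23) = (40/(-6 + 2*I*√2))*(-23) = -920/(-6 + 2*I*√2)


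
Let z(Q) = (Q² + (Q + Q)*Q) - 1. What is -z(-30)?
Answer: -2699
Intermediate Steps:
z(Q) = -1 + 3*Q² (z(Q) = (Q² + (2*Q)*Q) - 1 = (Q² + 2*Q²) - 1 = 3*Q² - 1 = -1 + 3*Q²)
-z(-30) = -(-1 + 3*(-30)²) = -(-1 + 3*900) = -(-1 + 2700) = -1*2699 = -2699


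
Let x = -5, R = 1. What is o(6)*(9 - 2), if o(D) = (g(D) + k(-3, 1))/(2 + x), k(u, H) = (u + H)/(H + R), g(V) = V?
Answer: -35/3 ≈ -11.667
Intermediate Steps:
k(u, H) = (H + u)/(1 + H) (k(u, H) = (u + H)/(H + 1) = (H + u)/(1 + H))
o(D) = ⅓ - D/3 (o(D) = (D + (1 - 3)/(1 + 1))/(2 - 5) = (D - 2/2)/(-3) = (D + (½)*(-2))*(-⅓) = (D - 1)*(-⅓) = (-1 + D)*(-⅓) = ⅓ - D/3)
o(6)*(9 - 2) = (⅓ - ⅓*6)*(9 - 2) = (⅓ - 2)*7 = -5/3*7 = -35/3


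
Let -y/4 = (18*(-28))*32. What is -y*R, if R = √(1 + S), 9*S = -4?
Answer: -21504*√5 ≈ -48084.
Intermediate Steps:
S = -4/9 (S = (⅑)*(-4) = -4/9 ≈ -0.44444)
R = √5/3 (R = √(1 - 4/9) = √(5/9) = √5/3 ≈ 0.74536)
y = 64512 (y = -4*18*(-28)*32 = -(-2016)*32 = -4*(-16128) = 64512)
-y*R = -64512*√5/3 = -21504*√5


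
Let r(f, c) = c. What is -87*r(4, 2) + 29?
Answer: -145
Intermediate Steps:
-87*r(4, 2) + 29 = -87*2 + 29 = -174 + 29 = -145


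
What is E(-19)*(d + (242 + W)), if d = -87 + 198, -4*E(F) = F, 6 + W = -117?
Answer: 2185/2 ≈ 1092.5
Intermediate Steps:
W = -123 (W = -6 - 117 = -123)
E(F) = -F/4
d = 111
E(-19)*(d + (242 + W)) = (-¼*(-19))*(111 + (242 - 123)) = 19*(111 + 119)/4 = (19/4)*230 = 2185/2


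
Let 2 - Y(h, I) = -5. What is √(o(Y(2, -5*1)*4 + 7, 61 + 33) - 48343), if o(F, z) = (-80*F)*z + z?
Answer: I*√311449 ≈ 558.08*I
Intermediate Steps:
Y(h, I) = 7 (Y(h, I) = 2 - 1*(-5) = 2 + 5 = 7)
o(F, z) = z - 80*F*z (o(F, z) = -80*F*z + z = z - 80*F*z)
√(o(Y(2, -5*1)*4 + 7, 61 + 33) - 48343) = √((61 + 33)*(1 - 80*(7*4 + 7)) - 48343) = √(94*(1 - 80*(28 + 7)) - 48343) = √(94*(1 - 80*35) - 48343) = √(94*(1 - 2800) - 48343) = √(94*(-2799) - 48343) = √(-263106 - 48343) = √(-311449) = I*√311449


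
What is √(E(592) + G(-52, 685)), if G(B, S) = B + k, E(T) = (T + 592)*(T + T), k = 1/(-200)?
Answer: √560721598/20 ≈ 1184.0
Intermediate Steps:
k = -1/200 ≈ -0.0050000
E(T) = 2*T*(592 + T) (E(T) = (592 + T)*(2*T) = 2*T*(592 + T))
G(B, S) = -1/200 + B (G(B, S) = B - 1/200 = -1/200 + B)
√(E(592) + G(-52, 685)) = √(2*592*(592 + 592) + (-1/200 - 52)) = √(2*592*1184 - 10401/200) = √(1401856 - 10401/200) = √(280360799/200) = √560721598/20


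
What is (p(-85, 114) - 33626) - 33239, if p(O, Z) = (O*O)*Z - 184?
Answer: 756601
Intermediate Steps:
p(O, Z) = -184 + Z*O² (p(O, Z) = O²*Z - 184 = Z*O² - 184 = -184 + Z*O²)
(p(-85, 114) - 33626) - 33239 = ((-184 + 114*(-85)²) - 33626) - 33239 = ((-184 + 114*7225) - 33626) - 33239 = ((-184 + 823650) - 33626) - 33239 = (823466 - 33626) - 33239 = 789840 - 33239 = 756601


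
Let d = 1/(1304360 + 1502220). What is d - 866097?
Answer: -2430770518259/2806580 ≈ -8.6610e+5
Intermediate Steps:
d = 1/2806580 ≈ 3.5631e-7
d - 866097 = 1/2806580 - 866097 = -2430770518259/2806580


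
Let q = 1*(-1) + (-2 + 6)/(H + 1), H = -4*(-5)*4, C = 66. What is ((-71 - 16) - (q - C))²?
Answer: 2637376/6561 ≈ 401.98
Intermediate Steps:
H = 80 (H = 20*4 = 80)
q = -77/81 (q = 1*(-1) + (-2 + 6)/(80 + 1) = -1 + 4/81 = -77/81 ≈ -0.95062)
((-71 - 16) - (q - C))² = ((-71 - 16) - (-77/81 - 1*66))² = (-87 - (-77/81 - 66))² = (-87 - 1*(-5423/81))² = (-87 + 5423/81)² = (-1624/81)² = 2637376/6561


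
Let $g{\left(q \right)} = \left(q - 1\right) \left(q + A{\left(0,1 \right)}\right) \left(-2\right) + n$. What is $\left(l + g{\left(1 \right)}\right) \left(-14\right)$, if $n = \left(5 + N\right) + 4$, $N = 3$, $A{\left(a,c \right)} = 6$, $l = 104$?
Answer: $-1624$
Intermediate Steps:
$n = 12$ ($n = \left(5 + 3\right) + 4 = 8 + 4 = 12$)
$g{\left(q \right)} = 12 - 2 \left(-1 + q\right) \left(6 + q\right)$ ($g{\left(q \right)} = \left(q - 1\right) \left(q + 6\right) \left(-2\right) + 12 = \left(-1 + q\right) \left(6 + q\right) \left(-2\right) + 12 = - 2 \left(-1 + q\right) \left(6 + q\right) + 12 = 12 - 2 \left(-1 + q\right) \left(6 + q\right)$)
$\left(l + g{\left(1 \right)}\right) \left(-14\right) = \left(104 - \left(-14 + 2\right)\right) \left(-14\right) = \left(104 - -12\right) \left(-14\right) = \left(104 + 12\right) \left(-14\right) = 116 \left(-14\right) = -1624$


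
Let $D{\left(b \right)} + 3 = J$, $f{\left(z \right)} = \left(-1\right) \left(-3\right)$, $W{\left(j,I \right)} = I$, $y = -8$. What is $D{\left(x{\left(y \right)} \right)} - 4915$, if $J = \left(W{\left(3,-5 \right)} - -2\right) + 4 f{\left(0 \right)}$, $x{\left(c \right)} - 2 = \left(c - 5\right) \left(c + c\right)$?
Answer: $-4909$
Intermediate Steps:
$f{\left(z \right)} = 3$
$x{\left(c \right)} = 2 + 2 c \left(-5 + c\right)$ ($x{\left(c \right)} = 2 + \left(c - 5\right) \left(c + c\right) = 2 + \left(-5 + c\right) 2 c = 2 + 2 c \left(-5 + c\right)$)
$J = 9$ ($J = \left(-5 - -2\right) + 4 \cdot 3 = \left(-5 + 2\right) + 12 = -3 + 12 = 9$)
$D{\left(b \right)} = 6$ ($D{\left(b \right)} = -3 + 9 = 6$)
$D{\left(x{\left(y \right)} \right)} - 4915 = 6 - 4915 = -4909$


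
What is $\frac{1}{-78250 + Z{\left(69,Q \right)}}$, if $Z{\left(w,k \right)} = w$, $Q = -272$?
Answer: $- \frac{1}{78181} \approx -1.2791 \cdot 10^{-5}$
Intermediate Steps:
$\frac{1}{-78250 + Z{\left(69,Q \right)}} = \frac{1}{-78250 + 69} = \frac{1}{-78181} = - \frac{1}{78181}$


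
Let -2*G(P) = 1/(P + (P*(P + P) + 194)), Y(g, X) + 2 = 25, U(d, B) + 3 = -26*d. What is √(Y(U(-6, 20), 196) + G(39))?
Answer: √39470038/1310 ≈ 4.7958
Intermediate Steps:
U(d, B) = -3 - 26*d
Y(g, X) = 23 (Y(g, X) = -2 + 25 = 23)
G(P) = -1/(2*(194 + P + 2*P²)) (G(P) = -1/(2*(P + (P*(P + P) + 194))) = -1/(2*(P + (P*(2*P) + 194))) = -1/(2*(P + (2*P² + 194))) = -1/(2*(P + (194 + 2*P²))) = -1/(2*(194 + P + 2*P²)))
√(Y(U(-6, 20), 196) + G(39)) = √(23 - 1/(388 + 2*39 + 4*39²)) = √(23 - 1/(388 + 78 + 4*1521)) = √(23 - 1/(388 + 78 + 6084)) = √(23 - 1/6550) = √(150649/6550) = √39470038/1310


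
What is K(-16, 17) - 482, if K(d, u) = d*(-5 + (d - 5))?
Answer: -66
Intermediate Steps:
K(d, u) = d*(-10 + d) (K(d, u) = d*(-5 + (-5 + d)) = d*(-10 + d))
K(-16, 17) - 482 = -16*(-10 - 16) - 482 = -16*(-26) - 482 = 416 - 482 = -66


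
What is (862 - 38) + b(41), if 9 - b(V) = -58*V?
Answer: 3211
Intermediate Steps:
b(V) = 9 + 58*V (b(V) = 9 - (-58)*V = 9 + 58*V)
(862 - 38) + b(41) = (862 - 38) + (9 + 58*41) = 824 + (9 + 2378) = 824 + 2387 = 3211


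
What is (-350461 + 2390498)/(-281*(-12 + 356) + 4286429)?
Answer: 2040037/4189765 ≈ 0.48691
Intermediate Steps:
(-350461 + 2390498)/(-281*(-12 + 356) + 4286429) = 2040037/(-281*344 + 4286429) = 2040037/(-96664 + 4286429) = 2040037/4189765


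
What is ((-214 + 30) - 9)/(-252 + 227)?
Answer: 193/25 ≈ 7.7200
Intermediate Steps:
((-214 + 30) - 9)/(-252 + 227) = (-184 - 9)/(-25) = -193*(-1/25) = 193/25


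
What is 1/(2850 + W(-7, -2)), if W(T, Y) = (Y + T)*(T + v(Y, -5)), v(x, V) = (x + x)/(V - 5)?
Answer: 5/14547 ≈ 0.00034371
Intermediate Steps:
v(x, V) = 2*x/(-5 + V) (v(x, V) = (2*x)/(-5 + V) = 2*x/(-5 + V))
W(T, Y) = (T + Y)*(T - Y/5) (W(T, Y) = (Y + T)*(T + 2*Y/(-5 - 5)) = (T + Y)*(T + 2*Y/(-10)) = (T + Y)*(T + 2*Y*(-⅒)) = (T + Y)*(T - Y/5))
1/(2850 + W(-7, -2)) = 1/(2850 + ((-7)² - ⅕*(-2)² + (⅘)*(-7)*(-2))) = 1/(2850 + (49 - ⅕*4 + 56/5)) = 1/(2850 + (49 - ⅘ + 56/5)) = 1/(2850 + 297/5) = 1/(14547/5) = 5/14547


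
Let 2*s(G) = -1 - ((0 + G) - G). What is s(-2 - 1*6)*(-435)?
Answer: 435/2 ≈ 217.50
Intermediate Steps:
s(G) = -1/2 (s(G) = (-1 - ((0 + G) - G))/2 = (-1 - (G - G))/2 = (-1 - 1*0)/2 = (-1 + 0)/2 = (1/2)*(-1) = -1/2)
s(-2 - 1*6)*(-435) = -1/2*(-435) = 435/2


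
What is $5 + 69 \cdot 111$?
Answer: $7664$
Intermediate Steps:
$5 + 69 \cdot 111 = 5 + 7659 = 7664$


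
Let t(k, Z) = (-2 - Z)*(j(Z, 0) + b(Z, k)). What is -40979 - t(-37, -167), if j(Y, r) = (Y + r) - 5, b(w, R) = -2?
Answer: -12269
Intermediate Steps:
j(Y, r) = -5 + Y + r
t(k, Z) = (-7 + Z)*(-2 - Z) (t(k, Z) = (-2 - Z)*((-5 + Z + 0) - 2) = (-2 - Z)*((-5 + Z) - 2) = (-2 - Z)*(-7 + Z) = (-7 + Z)*(-2 - Z))
-40979 - t(-37, -167) = -40979 - (14 - 1*(-167)*(-5 - 167)) = -40979 - (14 - 1*(-167)*(-172)) = -40979 - (14 - 28724) = -40979 - 1*(-28710) = -40979 + 28710 = -12269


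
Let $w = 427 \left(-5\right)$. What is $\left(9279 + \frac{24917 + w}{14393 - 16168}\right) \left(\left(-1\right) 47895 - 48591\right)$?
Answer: $- \frac{1586947985298}{1775} \approx -8.9406 \cdot 10^{8}$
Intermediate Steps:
$w = -2135$
$\left(9279 + \frac{24917 + w}{14393 - 16168}\right) \left(\left(-1\right) 47895 - 48591\right) = \left(9279 + \frac{24917 - 2135}{14393 - 16168}\right) \left(\left(-1\right) 47895 - 48591\right) = \left(9279 + \frac{22782}{-1775}\right) \left(-47895 - 48591\right) = \left(9279 + 22782 \left(- \frac{1}{1775}\right)\right) \left(-96486\right) = \left(9279 - \frac{22782}{1775}\right) \left(-96486\right) = \frac{16447443}{1775} \left(-96486\right) = - \frac{1586947985298}{1775}$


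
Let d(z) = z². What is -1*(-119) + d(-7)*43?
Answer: 2226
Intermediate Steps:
-1*(-119) + d(-7)*43 = -1*(-119) + (-7)²*43 = 119 + 49*43 = 119 + 2107 = 2226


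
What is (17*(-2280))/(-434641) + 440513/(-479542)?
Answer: -172877962913/208428614422 ≈ -0.82944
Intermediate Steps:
(17*(-2280))/(-434641) + 440513/(-479542) = -38760*(-1/434641) + 440513*(-1/479542) = 38760/434641 - 440513/479542 = -172877962913/208428614422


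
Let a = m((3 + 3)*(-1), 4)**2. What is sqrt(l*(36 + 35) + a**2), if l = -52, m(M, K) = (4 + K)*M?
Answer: 2*sqrt(1326181) ≈ 2303.2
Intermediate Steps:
m(M, K) = M*(4 + K)
a = 2304 (a = (((3 + 3)*(-1))*(4 + 4))**2 = ((6*(-1))*8)**2 = (-6*8)**2 = (-48)**2 = 2304)
sqrt(l*(36 + 35) + a**2) = sqrt(-52*(36 + 35) + 2304**2) = sqrt(-52*71 + 5308416) = sqrt(-3692 + 5308416) = sqrt(5304724) = 2*sqrt(1326181)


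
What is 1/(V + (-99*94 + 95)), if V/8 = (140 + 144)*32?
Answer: 1/63493 ≈ 1.5750e-5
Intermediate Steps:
V = 72704 (V = 8*((140 + 144)*32) = 8*(284*32) = 8*9088 = 72704)
1/(V + (-99*94 + 95)) = 1/(72704 + (-99*94 + 95)) = 1/(72704 + (-9306 + 95)) = 1/(72704 - 9211) = 1/63493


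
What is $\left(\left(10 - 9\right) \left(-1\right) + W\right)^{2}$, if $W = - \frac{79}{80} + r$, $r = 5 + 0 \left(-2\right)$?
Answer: $\frac{58081}{6400} \approx 9.0751$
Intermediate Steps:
$r = 5$ ($r = 5 + 0 = 5$)
$W = \frac{321}{80}$ ($W = - \frac{79}{80} + 5 = \frac{321}{80} \approx 4.0125$)
$\left(\left(10 - 9\right) \left(-1\right) + W\right)^{2} = \left(\left(10 - 9\right) \left(-1\right) + \frac{321}{80}\right)^{2} = \left(1 \left(-1\right) + \frac{321}{80}\right)^{2} = \left(-1 + \frac{321}{80}\right)^{2} = \left(\frac{241}{80}\right)^{2} = \frac{58081}{6400}$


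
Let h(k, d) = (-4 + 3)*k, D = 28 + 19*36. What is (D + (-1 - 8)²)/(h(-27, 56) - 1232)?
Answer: -793/1205 ≈ -0.65809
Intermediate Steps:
D = 712 (D = 28 + 684 = 712)
h(k, d) = -k
(D + (-1 - 8)²)/(h(-27, 56) - 1232) = (712 + (-1 - 8)²)/(-1*(-27) - 1232) = (712 + (-9)²)/(27 - 1232) = (712 + 81)/(-1205) = 793*(-1/1205) = -793/1205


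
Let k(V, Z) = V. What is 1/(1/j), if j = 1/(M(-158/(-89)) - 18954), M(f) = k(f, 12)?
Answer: -89/1686748 ≈ -5.2764e-5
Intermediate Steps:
M(f) = f
j = -89/1686748 (j = 1/(-158/(-89) - 18954) = 1/(-158*(-1/89) - 18954) = 1/(158/89 - 18954) = 1/(-1686748/89) = -89/1686748 ≈ -5.2764e-5)
1/(1/j) = 1/(1/(-89/1686748)) = 1/(-1686748/89) = -89/1686748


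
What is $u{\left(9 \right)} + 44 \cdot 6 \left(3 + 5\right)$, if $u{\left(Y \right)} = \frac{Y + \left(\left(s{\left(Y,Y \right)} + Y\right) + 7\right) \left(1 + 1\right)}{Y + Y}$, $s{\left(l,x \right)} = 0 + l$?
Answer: $\frac{38075}{18} \approx 2115.3$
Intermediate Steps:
$s{\left(l,x \right)} = l$
$u{\left(Y \right)} = \frac{14 + 5 Y}{2 Y}$ ($u{\left(Y \right)} = \frac{Y + \left(\left(Y + Y\right) + 7\right) \left(1 + 1\right)}{Y + Y} = \frac{Y + \left(2 Y + 7\right) 2}{2 Y} = \left(Y + \left(7 + 2 Y\right) 2\right) \frac{1}{2 Y} = \left(Y + \left(14 + 4 Y\right)\right) \frac{1}{2 Y} = \left(14 + 5 Y\right) \frac{1}{2 Y} = \frac{14 + 5 Y}{2 Y}$)
$u{\left(9 \right)} + 44 \cdot 6 \left(3 + 5\right) = \left(\frac{5}{2} + \frac{7}{9}\right) + 44 \cdot 6 \left(3 + 5\right) = \left(\frac{5}{2} + 7 \cdot \frac{1}{9}\right) + 44 \cdot 6 \cdot 8 = \left(\frac{5}{2} + \frac{7}{9}\right) + 44 \cdot 48 = \frac{59}{18} + 2112 = \frac{38075}{18}$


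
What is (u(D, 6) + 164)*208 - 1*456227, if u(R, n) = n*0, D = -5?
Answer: -422115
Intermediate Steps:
u(R, n) = 0
(u(D, 6) + 164)*208 - 1*456227 = (0 + 164)*208 - 1*456227 = 164*208 - 456227 = 34112 - 456227 = -422115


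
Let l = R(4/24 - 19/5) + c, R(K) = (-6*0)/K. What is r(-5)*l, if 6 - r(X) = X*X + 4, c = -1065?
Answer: 24495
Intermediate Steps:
R(K) = 0 (R(K) = 0/K = 0)
r(X) = 2 - X² (r(X) = 6 - (X*X + 4) = 6 - (X² + 4) = 6 - (4 + X²) = 6 + (-4 - X²) = 2 - X²)
l = -1065 (l = 0 - 1065 = -1065)
r(-5)*l = (2 - 1*(-5)²)*(-1065) = (2 - 1*25)*(-1065) = (2 - 25)*(-1065) = -23*(-1065) = 24495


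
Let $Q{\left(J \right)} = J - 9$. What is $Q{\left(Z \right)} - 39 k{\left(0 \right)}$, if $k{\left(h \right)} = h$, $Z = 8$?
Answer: $-1$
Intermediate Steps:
$Q{\left(J \right)} = -9 + J$ ($Q{\left(J \right)} = J - 9 = -9 + J$)
$Q{\left(Z \right)} - 39 k{\left(0 \right)} = \left(-9 + 8\right) - 0 = -1 + 0 = -1$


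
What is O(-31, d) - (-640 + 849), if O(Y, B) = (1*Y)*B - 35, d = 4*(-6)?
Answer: 500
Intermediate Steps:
d = -24
O(Y, B) = -35 + B*Y (O(Y, B) = Y*B - 35 = B*Y - 35 = -35 + B*Y)
O(-31, d) - (-640 + 849) = (-35 - 24*(-31)) - (-640 + 849) = (-35 + 744) - 1*209 = 709 - 209 = 500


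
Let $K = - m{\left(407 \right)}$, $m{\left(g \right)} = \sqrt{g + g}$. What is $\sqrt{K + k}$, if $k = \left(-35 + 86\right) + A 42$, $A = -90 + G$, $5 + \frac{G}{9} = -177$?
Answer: $\sqrt{-72525 - \sqrt{814}} \approx 269.36 i$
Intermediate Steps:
$G = -1638$ ($G = -45 + 9 \left(-177\right) = -45 - 1593 = -1638$)
$m{\left(g \right)} = \sqrt{2} \sqrt{g}$ ($m{\left(g \right)} = \sqrt{2 g} = \sqrt{2} \sqrt{g}$)
$A = -1728$ ($A = -90 - 1638 = -1728$)
$k = -72525$ ($k = \left(-35 + 86\right) - 72576 = 51 - 72576 = -72525$)
$K = - \sqrt{814}$ ($K = - \sqrt{2} \sqrt{407} = - \sqrt{814} \approx -28.531$)
$\sqrt{K + k} = \sqrt{- \sqrt{814} - 72525} = \sqrt{-72525 - \sqrt{814}}$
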